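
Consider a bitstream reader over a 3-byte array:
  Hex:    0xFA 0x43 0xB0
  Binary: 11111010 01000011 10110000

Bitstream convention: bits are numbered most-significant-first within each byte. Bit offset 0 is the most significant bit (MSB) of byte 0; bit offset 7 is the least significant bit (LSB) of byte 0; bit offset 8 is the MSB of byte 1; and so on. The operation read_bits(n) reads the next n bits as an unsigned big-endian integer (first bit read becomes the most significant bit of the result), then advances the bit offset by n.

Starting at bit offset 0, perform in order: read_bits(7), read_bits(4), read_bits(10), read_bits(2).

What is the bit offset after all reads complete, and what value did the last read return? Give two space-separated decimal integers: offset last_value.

Read 1: bits[0:7] width=7 -> value=125 (bin 1111101); offset now 7 = byte 0 bit 7; 17 bits remain
Read 2: bits[7:11] width=4 -> value=2 (bin 0010); offset now 11 = byte 1 bit 3; 13 bits remain
Read 3: bits[11:21] width=10 -> value=118 (bin 0001110110); offset now 21 = byte 2 bit 5; 3 bits remain
Read 4: bits[21:23] width=2 -> value=0 (bin 00); offset now 23 = byte 2 bit 7; 1 bits remain

Answer: 23 0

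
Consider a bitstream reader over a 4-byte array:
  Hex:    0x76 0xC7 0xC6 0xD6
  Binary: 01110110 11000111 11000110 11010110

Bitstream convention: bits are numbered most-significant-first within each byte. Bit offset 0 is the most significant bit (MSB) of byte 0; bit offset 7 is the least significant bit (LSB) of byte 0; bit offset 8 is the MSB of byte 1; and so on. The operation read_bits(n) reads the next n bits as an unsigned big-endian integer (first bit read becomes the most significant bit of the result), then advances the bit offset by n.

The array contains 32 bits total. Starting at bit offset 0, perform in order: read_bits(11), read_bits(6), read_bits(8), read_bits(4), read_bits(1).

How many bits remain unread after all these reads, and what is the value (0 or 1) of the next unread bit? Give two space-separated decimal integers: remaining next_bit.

Answer: 2 1

Derivation:
Read 1: bits[0:11] width=11 -> value=950 (bin 01110110110); offset now 11 = byte 1 bit 3; 21 bits remain
Read 2: bits[11:17] width=6 -> value=15 (bin 001111); offset now 17 = byte 2 bit 1; 15 bits remain
Read 3: bits[17:25] width=8 -> value=141 (bin 10001101); offset now 25 = byte 3 bit 1; 7 bits remain
Read 4: bits[25:29] width=4 -> value=10 (bin 1010); offset now 29 = byte 3 bit 5; 3 bits remain
Read 5: bits[29:30] width=1 -> value=1 (bin 1); offset now 30 = byte 3 bit 6; 2 bits remain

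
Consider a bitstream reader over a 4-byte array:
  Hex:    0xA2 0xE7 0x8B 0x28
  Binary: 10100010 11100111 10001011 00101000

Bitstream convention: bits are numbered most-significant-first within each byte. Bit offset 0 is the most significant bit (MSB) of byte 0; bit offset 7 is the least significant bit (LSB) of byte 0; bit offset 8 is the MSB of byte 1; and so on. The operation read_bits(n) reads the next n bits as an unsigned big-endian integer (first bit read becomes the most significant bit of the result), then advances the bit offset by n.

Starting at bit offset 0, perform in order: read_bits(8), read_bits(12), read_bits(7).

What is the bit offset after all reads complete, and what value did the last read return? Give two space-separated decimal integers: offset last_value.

Answer: 27 89

Derivation:
Read 1: bits[0:8] width=8 -> value=162 (bin 10100010); offset now 8 = byte 1 bit 0; 24 bits remain
Read 2: bits[8:20] width=12 -> value=3704 (bin 111001111000); offset now 20 = byte 2 bit 4; 12 bits remain
Read 3: bits[20:27] width=7 -> value=89 (bin 1011001); offset now 27 = byte 3 bit 3; 5 bits remain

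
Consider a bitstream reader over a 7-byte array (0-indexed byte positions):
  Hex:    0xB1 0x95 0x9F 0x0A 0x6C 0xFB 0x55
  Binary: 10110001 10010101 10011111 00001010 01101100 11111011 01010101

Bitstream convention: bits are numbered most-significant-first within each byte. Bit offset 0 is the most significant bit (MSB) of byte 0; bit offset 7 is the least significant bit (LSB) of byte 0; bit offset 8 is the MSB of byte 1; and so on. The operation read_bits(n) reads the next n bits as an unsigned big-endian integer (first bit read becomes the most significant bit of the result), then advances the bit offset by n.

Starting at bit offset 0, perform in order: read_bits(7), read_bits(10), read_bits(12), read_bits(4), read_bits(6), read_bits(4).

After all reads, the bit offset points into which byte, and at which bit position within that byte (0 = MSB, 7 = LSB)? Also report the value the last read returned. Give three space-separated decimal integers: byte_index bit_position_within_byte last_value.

Answer: 5 3 7

Derivation:
Read 1: bits[0:7] width=7 -> value=88 (bin 1011000); offset now 7 = byte 0 bit 7; 49 bits remain
Read 2: bits[7:17] width=10 -> value=811 (bin 1100101011); offset now 17 = byte 2 bit 1; 39 bits remain
Read 3: bits[17:29] width=12 -> value=993 (bin 001111100001); offset now 29 = byte 3 bit 5; 27 bits remain
Read 4: bits[29:33] width=4 -> value=4 (bin 0100); offset now 33 = byte 4 bit 1; 23 bits remain
Read 5: bits[33:39] width=6 -> value=54 (bin 110110); offset now 39 = byte 4 bit 7; 17 bits remain
Read 6: bits[39:43] width=4 -> value=7 (bin 0111); offset now 43 = byte 5 bit 3; 13 bits remain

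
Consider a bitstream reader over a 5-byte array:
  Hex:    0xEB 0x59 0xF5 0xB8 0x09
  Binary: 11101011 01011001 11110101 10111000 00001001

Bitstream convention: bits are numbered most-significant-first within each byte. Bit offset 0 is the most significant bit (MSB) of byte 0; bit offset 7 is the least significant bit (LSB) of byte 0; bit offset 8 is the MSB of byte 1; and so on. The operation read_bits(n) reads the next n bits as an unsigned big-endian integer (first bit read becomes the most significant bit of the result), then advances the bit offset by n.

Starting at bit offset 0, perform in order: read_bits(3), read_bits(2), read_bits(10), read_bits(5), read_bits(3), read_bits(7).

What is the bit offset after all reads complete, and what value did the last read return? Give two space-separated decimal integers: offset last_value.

Read 1: bits[0:3] width=3 -> value=7 (bin 111); offset now 3 = byte 0 bit 3; 37 bits remain
Read 2: bits[3:5] width=2 -> value=1 (bin 01); offset now 5 = byte 0 bit 5; 35 bits remain
Read 3: bits[5:15] width=10 -> value=428 (bin 0110101100); offset now 15 = byte 1 bit 7; 25 bits remain
Read 4: bits[15:20] width=5 -> value=31 (bin 11111); offset now 20 = byte 2 bit 4; 20 bits remain
Read 5: bits[20:23] width=3 -> value=2 (bin 010); offset now 23 = byte 2 bit 7; 17 bits remain
Read 6: bits[23:30] width=7 -> value=110 (bin 1101110); offset now 30 = byte 3 bit 6; 10 bits remain

Answer: 30 110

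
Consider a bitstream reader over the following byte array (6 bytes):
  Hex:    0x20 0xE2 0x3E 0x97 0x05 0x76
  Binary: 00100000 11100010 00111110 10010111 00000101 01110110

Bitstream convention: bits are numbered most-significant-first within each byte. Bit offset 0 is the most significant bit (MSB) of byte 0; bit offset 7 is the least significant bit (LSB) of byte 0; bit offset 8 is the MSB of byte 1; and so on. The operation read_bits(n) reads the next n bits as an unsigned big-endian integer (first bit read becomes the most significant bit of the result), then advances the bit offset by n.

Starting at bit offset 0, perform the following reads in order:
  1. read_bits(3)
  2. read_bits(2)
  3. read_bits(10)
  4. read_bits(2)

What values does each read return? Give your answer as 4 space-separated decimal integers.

Read 1: bits[0:3] width=3 -> value=1 (bin 001); offset now 3 = byte 0 bit 3; 45 bits remain
Read 2: bits[3:5] width=2 -> value=0 (bin 00); offset now 5 = byte 0 bit 5; 43 bits remain
Read 3: bits[5:15] width=10 -> value=113 (bin 0001110001); offset now 15 = byte 1 bit 7; 33 bits remain
Read 4: bits[15:17] width=2 -> value=0 (bin 00); offset now 17 = byte 2 bit 1; 31 bits remain

Answer: 1 0 113 0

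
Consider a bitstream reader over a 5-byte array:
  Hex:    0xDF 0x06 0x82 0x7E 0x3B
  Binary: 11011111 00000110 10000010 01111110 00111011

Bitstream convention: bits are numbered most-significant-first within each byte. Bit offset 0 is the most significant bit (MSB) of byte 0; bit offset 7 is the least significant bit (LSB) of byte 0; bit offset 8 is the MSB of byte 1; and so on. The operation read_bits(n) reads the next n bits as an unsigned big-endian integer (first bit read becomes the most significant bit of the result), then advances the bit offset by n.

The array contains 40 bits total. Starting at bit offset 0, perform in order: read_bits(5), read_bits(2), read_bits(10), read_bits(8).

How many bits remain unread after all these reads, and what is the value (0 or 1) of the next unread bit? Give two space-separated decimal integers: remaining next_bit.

Answer: 15 1

Derivation:
Read 1: bits[0:5] width=5 -> value=27 (bin 11011); offset now 5 = byte 0 bit 5; 35 bits remain
Read 2: bits[5:7] width=2 -> value=3 (bin 11); offset now 7 = byte 0 bit 7; 33 bits remain
Read 3: bits[7:17] width=10 -> value=525 (bin 1000001101); offset now 17 = byte 2 bit 1; 23 bits remain
Read 4: bits[17:25] width=8 -> value=4 (bin 00000100); offset now 25 = byte 3 bit 1; 15 bits remain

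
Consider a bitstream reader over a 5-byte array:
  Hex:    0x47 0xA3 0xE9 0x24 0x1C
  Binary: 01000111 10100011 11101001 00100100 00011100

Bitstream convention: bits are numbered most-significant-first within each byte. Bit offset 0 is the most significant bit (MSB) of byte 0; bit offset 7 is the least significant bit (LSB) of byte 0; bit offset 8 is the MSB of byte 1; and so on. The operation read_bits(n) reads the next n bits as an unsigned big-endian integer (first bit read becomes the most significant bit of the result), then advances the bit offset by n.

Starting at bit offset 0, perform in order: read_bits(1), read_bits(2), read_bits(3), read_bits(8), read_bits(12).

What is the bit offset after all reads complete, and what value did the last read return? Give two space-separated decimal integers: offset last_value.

Answer: 26 4004

Derivation:
Read 1: bits[0:1] width=1 -> value=0 (bin 0); offset now 1 = byte 0 bit 1; 39 bits remain
Read 2: bits[1:3] width=2 -> value=2 (bin 10); offset now 3 = byte 0 bit 3; 37 bits remain
Read 3: bits[3:6] width=3 -> value=1 (bin 001); offset now 6 = byte 0 bit 6; 34 bits remain
Read 4: bits[6:14] width=8 -> value=232 (bin 11101000); offset now 14 = byte 1 bit 6; 26 bits remain
Read 5: bits[14:26] width=12 -> value=4004 (bin 111110100100); offset now 26 = byte 3 bit 2; 14 bits remain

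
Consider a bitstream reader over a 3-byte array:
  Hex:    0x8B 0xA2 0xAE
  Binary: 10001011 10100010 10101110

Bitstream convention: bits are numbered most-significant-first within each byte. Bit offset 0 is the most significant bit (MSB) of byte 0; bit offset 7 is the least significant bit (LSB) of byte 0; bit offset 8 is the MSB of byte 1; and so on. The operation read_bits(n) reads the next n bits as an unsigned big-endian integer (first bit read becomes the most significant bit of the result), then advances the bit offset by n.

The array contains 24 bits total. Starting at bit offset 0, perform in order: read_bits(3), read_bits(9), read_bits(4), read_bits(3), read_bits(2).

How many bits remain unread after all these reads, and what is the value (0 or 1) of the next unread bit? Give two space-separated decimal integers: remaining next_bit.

Read 1: bits[0:3] width=3 -> value=4 (bin 100); offset now 3 = byte 0 bit 3; 21 bits remain
Read 2: bits[3:12] width=9 -> value=186 (bin 010111010); offset now 12 = byte 1 bit 4; 12 bits remain
Read 3: bits[12:16] width=4 -> value=2 (bin 0010); offset now 16 = byte 2 bit 0; 8 bits remain
Read 4: bits[16:19] width=3 -> value=5 (bin 101); offset now 19 = byte 2 bit 3; 5 bits remain
Read 5: bits[19:21] width=2 -> value=1 (bin 01); offset now 21 = byte 2 bit 5; 3 bits remain

Answer: 3 1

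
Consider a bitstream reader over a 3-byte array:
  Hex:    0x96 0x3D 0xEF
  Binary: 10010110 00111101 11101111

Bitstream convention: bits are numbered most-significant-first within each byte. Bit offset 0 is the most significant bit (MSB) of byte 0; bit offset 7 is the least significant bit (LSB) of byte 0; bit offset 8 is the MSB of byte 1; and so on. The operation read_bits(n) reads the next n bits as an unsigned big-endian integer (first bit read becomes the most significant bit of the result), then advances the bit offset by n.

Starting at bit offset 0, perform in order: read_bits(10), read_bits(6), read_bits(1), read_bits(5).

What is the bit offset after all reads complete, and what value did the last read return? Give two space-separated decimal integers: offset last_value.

Read 1: bits[0:10] width=10 -> value=600 (bin 1001011000); offset now 10 = byte 1 bit 2; 14 bits remain
Read 2: bits[10:16] width=6 -> value=61 (bin 111101); offset now 16 = byte 2 bit 0; 8 bits remain
Read 3: bits[16:17] width=1 -> value=1 (bin 1); offset now 17 = byte 2 bit 1; 7 bits remain
Read 4: bits[17:22] width=5 -> value=27 (bin 11011); offset now 22 = byte 2 bit 6; 2 bits remain

Answer: 22 27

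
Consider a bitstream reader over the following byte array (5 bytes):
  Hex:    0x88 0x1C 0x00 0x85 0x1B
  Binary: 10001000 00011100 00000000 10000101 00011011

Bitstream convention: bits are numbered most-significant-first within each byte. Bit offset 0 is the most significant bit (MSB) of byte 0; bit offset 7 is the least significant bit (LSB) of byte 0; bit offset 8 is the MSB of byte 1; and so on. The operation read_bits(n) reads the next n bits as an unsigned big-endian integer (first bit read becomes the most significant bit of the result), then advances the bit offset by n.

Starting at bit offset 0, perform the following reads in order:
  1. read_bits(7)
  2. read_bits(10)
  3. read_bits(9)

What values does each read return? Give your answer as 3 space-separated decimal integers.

Read 1: bits[0:7] width=7 -> value=68 (bin 1000100); offset now 7 = byte 0 bit 7; 33 bits remain
Read 2: bits[7:17] width=10 -> value=56 (bin 0000111000); offset now 17 = byte 2 bit 1; 23 bits remain
Read 3: bits[17:26] width=9 -> value=2 (bin 000000010); offset now 26 = byte 3 bit 2; 14 bits remain

Answer: 68 56 2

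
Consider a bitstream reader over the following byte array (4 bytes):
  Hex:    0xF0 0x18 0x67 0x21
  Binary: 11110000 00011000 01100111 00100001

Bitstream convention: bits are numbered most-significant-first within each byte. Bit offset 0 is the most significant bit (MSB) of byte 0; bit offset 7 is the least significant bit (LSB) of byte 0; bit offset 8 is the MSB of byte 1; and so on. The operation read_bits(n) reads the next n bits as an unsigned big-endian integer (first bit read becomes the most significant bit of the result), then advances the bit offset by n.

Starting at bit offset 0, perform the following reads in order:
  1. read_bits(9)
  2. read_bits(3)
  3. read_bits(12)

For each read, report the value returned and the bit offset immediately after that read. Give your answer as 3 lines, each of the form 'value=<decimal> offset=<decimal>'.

Read 1: bits[0:9] width=9 -> value=480 (bin 111100000); offset now 9 = byte 1 bit 1; 23 bits remain
Read 2: bits[9:12] width=3 -> value=1 (bin 001); offset now 12 = byte 1 bit 4; 20 bits remain
Read 3: bits[12:24] width=12 -> value=2151 (bin 100001100111); offset now 24 = byte 3 bit 0; 8 bits remain

Answer: value=480 offset=9
value=1 offset=12
value=2151 offset=24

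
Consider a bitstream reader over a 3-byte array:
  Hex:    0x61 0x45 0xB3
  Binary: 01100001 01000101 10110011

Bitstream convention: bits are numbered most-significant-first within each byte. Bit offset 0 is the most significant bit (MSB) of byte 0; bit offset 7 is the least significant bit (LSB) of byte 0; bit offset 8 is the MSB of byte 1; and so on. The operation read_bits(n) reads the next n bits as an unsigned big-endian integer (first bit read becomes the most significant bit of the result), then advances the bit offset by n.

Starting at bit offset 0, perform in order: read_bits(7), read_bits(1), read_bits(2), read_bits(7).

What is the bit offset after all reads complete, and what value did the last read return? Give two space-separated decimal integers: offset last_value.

Read 1: bits[0:7] width=7 -> value=48 (bin 0110000); offset now 7 = byte 0 bit 7; 17 bits remain
Read 2: bits[7:8] width=1 -> value=1 (bin 1); offset now 8 = byte 1 bit 0; 16 bits remain
Read 3: bits[8:10] width=2 -> value=1 (bin 01); offset now 10 = byte 1 bit 2; 14 bits remain
Read 4: bits[10:17] width=7 -> value=11 (bin 0001011); offset now 17 = byte 2 bit 1; 7 bits remain

Answer: 17 11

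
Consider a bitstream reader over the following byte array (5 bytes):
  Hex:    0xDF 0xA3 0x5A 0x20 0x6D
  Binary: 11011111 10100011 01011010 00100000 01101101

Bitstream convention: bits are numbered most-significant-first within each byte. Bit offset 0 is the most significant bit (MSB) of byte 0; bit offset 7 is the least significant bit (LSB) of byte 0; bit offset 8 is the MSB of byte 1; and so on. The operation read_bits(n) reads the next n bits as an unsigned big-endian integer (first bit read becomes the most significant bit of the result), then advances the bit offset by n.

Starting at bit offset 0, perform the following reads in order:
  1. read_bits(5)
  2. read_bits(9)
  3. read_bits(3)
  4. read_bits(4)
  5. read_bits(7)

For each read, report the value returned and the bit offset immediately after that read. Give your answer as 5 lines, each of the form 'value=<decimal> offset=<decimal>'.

Read 1: bits[0:5] width=5 -> value=27 (bin 11011); offset now 5 = byte 0 bit 5; 35 bits remain
Read 2: bits[5:14] width=9 -> value=488 (bin 111101000); offset now 14 = byte 1 bit 6; 26 bits remain
Read 3: bits[14:17] width=3 -> value=6 (bin 110); offset now 17 = byte 2 bit 1; 23 bits remain
Read 4: bits[17:21] width=4 -> value=11 (bin 1011); offset now 21 = byte 2 bit 5; 19 bits remain
Read 5: bits[21:28] width=7 -> value=34 (bin 0100010); offset now 28 = byte 3 bit 4; 12 bits remain

Answer: value=27 offset=5
value=488 offset=14
value=6 offset=17
value=11 offset=21
value=34 offset=28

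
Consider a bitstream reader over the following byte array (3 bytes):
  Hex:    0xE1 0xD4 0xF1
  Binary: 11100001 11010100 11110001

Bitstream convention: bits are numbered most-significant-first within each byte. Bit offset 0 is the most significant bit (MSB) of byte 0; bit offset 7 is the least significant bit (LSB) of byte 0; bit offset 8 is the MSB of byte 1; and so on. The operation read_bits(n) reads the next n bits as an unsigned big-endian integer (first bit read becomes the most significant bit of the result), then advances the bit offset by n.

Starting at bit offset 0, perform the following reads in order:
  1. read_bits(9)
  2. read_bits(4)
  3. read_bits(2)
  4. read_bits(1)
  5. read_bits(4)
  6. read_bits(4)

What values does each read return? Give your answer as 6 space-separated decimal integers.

Answer: 451 10 2 0 15 1

Derivation:
Read 1: bits[0:9] width=9 -> value=451 (bin 111000011); offset now 9 = byte 1 bit 1; 15 bits remain
Read 2: bits[9:13] width=4 -> value=10 (bin 1010); offset now 13 = byte 1 bit 5; 11 bits remain
Read 3: bits[13:15] width=2 -> value=2 (bin 10); offset now 15 = byte 1 bit 7; 9 bits remain
Read 4: bits[15:16] width=1 -> value=0 (bin 0); offset now 16 = byte 2 bit 0; 8 bits remain
Read 5: bits[16:20] width=4 -> value=15 (bin 1111); offset now 20 = byte 2 bit 4; 4 bits remain
Read 6: bits[20:24] width=4 -> value=1 (bin 0001); offset now 24 = byte 3 bit 0; 0 bits remain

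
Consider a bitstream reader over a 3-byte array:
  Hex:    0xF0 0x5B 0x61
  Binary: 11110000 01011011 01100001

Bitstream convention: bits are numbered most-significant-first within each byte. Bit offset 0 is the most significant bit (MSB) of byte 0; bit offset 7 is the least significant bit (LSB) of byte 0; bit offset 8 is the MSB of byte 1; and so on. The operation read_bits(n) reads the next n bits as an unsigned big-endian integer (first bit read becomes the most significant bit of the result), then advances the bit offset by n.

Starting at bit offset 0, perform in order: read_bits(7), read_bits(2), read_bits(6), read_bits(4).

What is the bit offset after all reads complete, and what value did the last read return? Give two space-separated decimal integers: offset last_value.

Read 1: bits[0:7] width=7 -> value=120 (bin 1111000); offset now 7 = byte 0 bit 7; 17 bits remain
Read 2: bits[7:9] width=2 -> value=0 (bin 00); offset now 9 = byte 1 bit 1; 15 bits remain
Read 3: bits[9:15] width=6 -> value=45 (bin 101101); offset now 15 = byte 1 bit 7; 9 bits remain
Read 4: bits[15:19] width=4 -> value=11 (bin 1011); offset now 19 = byte 2 bit 3; 5 bits remain

Answer: 19 11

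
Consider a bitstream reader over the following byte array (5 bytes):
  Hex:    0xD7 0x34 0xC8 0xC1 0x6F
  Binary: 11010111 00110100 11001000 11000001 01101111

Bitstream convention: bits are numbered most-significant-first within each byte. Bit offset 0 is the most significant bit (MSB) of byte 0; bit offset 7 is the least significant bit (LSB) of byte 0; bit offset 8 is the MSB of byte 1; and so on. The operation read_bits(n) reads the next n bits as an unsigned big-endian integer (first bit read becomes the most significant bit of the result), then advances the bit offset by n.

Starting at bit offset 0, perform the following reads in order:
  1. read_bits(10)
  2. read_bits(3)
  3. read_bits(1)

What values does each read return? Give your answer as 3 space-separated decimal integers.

Answer: 860 6 1

Derivation:
Read 1: bits[0:10] width=10 -> value=860 (bin 1101011100); offset now 10 = byte 1 bit 2; 30 bits remain
Read 2: bits[10:13] width=3 -> value=6 (bin 110); offset now 13 = byte 1 bit 5; 27 bits remain
Read 3: bits[13:14] width=1 -> value=1 (bin 1); offset now 14 = byte 1 bit 6; 26 bits remain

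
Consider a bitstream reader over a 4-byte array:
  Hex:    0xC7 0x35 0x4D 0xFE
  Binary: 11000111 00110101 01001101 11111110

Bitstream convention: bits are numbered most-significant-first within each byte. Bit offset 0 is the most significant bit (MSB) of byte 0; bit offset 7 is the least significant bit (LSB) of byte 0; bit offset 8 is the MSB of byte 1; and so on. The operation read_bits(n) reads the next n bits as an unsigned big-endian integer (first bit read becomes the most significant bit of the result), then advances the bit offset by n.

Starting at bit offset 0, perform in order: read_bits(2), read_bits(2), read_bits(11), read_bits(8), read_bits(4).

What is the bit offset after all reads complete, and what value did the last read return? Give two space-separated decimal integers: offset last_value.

Answer: 27 15

Derivation:
Read 1: bits[0:2] width=2 -> value=3 (bin 11); offset now 2 = byte 0 bit 2; 30 bits remain
Read 2: bits[2:4] width=2 -> value=0 (bin 00); offset now 4 = byte 0 bit 4; 28 bits remain
Read 3: bits[4:15] width=11 -> value=922 (bin 01110011010); offset now 15 = byte 1 bit 7; 17 bits remain
Read 4: bits[15:23] width=8 -> value=166 (bin 10100110); offset now 23 = byte 2 bit 7; 9 bits remain
Read 5: bits[23:27] width=4 -> value=15 (bin 1111); offset now 27 = byte 3 bit 3; 5 bits remain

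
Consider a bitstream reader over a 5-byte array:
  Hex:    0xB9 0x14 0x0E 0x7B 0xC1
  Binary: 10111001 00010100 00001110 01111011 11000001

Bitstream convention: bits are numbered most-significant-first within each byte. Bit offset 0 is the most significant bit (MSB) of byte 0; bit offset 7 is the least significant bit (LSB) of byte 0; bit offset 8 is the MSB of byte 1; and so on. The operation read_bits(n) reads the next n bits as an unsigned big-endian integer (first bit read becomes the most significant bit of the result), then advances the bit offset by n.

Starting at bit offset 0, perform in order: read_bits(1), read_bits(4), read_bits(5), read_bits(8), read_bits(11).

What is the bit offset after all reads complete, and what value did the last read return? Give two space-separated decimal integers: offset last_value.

Answer: 29 463

Derivation:
Read 1: bits[0:1] width=1 -> value=1 (bin 1); offset now 1 = byte 0 bit 1; 39 bits remain
Read 2: bits[1:5] width=4 -> value=7 (bin 0111); offset now 5 = byte 0 bit 5; 35 bits remain
Read 3: bits[5:10] width=5 -> value=4 (bin 00100); offset now 10 = byte 1 bit 2; 30 bits remain
Read 4: bits[10:18] width=8 -> value=80 (bin 01010000); offset now 18 = byte 2 bit 2; 22 bits remain
Read 5: bits[18:29] width=11 -> value=463 (bin 00111001111); offset now 29 = byte 3 bit 5; 11 bits remain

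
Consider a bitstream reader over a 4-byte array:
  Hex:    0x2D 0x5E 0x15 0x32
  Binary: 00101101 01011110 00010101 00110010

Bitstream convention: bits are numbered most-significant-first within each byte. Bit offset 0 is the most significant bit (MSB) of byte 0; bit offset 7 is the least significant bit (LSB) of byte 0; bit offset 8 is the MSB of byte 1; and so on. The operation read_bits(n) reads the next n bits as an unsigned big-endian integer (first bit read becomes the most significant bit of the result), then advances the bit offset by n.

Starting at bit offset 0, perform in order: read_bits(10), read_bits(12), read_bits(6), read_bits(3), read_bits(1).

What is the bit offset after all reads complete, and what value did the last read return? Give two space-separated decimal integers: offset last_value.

Read 1: bits[0:10] width=10 -> value=181 (bin 0010110101); offset now 10 = byte 1 bit 2; 22 bits remain
Read 2: bits[10:22] width=12 -> value=1925 (bin 011110000101); offset now 22 = byte 2 bit 6; 10 bits remain
Read 3: bits[22:28] width=6 -> value=19 (bin 010011); offset now 28 = byte 3 bit 4; 4 bits remain
Read 4: bits[28:31] width=3 -> value=1 (bin 001); offset now 31 = byte 3 bit 7; 1 bits remain
Read 5: bits[31:32] width=1 -> value=0 (bin 0); offset now 32 = byte 4 bit 0; 0 bits remain

Answer: 32 0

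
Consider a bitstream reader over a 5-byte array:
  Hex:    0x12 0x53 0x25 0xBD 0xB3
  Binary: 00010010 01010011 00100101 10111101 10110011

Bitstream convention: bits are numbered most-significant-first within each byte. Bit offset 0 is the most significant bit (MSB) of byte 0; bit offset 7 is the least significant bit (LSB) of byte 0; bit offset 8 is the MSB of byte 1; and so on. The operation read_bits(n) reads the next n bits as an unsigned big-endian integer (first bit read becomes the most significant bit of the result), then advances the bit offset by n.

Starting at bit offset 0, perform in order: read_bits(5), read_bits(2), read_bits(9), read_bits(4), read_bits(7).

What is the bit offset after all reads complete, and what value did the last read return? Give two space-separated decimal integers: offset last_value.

Answer: 27 45

Derivation:
Read 1: bits[0:5] width=5 -> value=2 (bin 00010); offset now 5 = byte 0 bit 5; 35 bits remain
Read 2: bits[5:7] width=2 -> value=1 (bin 01); offset now 7 = byte 0 bit 7; 33 bits remain
Read 3: bits[7:16] width=9 -> value=83 (bin 001010011); offset now 16 = byte 2 bit 0; 24 bits remain
Read 4: bits[16:20] width=4 -> value=2 (bin 0010); offset now 20 = byte 2 bit 4; 20 bits remain
Read 5: bits[20:27] width=7 -> value=45 (bin 0101101); offset now 27 = byte 3 bit 3; 13 bits remain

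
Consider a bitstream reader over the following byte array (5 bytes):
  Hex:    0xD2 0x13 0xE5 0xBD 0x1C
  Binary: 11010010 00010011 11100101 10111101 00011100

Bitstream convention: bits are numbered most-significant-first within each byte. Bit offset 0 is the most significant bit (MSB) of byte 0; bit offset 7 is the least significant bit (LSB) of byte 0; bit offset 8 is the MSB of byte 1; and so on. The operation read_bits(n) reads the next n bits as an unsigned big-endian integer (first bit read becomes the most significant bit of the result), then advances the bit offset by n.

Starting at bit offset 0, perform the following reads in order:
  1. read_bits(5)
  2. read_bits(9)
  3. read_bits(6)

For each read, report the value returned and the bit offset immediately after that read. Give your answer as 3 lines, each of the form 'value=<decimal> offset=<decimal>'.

Answer: value=26 offset=5
value=132 offset=14
value=62 offset=20

Derivation:
Read 1: bits[0:5] width=5 -> value=26 (bin 11010); offset now 5 = byte 0 bit 5; 35 bits remain
Read 2: bits[5:14] width=9 -> value=132 (bin 010000100); offset now 14 = byte 1 bit 6; 26 bits remain
Read 3: bits[14:20] width=6 -> value=62 (bin 111110); offset now 20 = byte 2 bit 4; 20 bits remain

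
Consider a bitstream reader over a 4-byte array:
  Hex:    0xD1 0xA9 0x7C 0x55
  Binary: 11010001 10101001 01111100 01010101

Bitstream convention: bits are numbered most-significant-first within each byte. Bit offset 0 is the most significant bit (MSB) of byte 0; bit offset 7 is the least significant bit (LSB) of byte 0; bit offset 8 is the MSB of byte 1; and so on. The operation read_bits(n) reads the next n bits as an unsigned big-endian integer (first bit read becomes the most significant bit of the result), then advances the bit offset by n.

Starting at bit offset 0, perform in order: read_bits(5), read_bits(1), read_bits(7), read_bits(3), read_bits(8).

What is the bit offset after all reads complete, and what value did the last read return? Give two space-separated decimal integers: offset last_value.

Answer: 24 124

Derivation:
Read 1: bits[0:5] width=5 -> value=26 (bin 11010); offset now 5 = byte 0 bit 5; 27 bits remain
Read 2: bits[5:6] width=1 -> value=0 (bin 0); offset now 6 = byte 0 bit 6; 26 bits remain
Read 3: bits[6:13] width=7 -> value=53 (bin 0110101); offset now 13 = byte 1 bit 5; 19 bits remain
Read 4: bits[13:16] width=3 -> value=1 (bin 001); offset now 16 = byte 2 bit 0; 16 bits remain
Read 5: bits[16:24] width=8 -> value=124 (bin 01111100); offset now 24 = byte 3 bit 0; 8 bits remain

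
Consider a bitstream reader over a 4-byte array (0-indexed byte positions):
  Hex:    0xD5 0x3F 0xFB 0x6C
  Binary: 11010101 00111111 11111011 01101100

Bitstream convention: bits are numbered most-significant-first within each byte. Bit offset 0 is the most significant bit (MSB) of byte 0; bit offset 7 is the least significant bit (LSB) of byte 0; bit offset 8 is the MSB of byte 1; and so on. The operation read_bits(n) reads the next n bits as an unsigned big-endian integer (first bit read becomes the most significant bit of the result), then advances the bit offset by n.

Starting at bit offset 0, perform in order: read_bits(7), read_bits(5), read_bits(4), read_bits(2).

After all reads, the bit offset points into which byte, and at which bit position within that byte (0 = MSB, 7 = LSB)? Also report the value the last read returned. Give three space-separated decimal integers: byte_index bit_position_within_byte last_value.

Read 1: bits[0:7] width=7 -> value=106 (bin 1101010); offset now 7 = byte 0 bit 7; 25 bits remain
Read 2: bits[7:12] width=5 -> value=19 (bin 10011); offset now 12 = byte 1 bit 4; 20 bits remain
Read 3: bits[12:16] width=4 -> value=15 (bin 1111); offset now 16 = byte 2 bit 0; 16 bits remain
Read 4: bits[16:18] width=2 -> value=3 (bin 11); offset now 18 = byte 2 bit 2; 14 bits remain

Answer: 2 2 3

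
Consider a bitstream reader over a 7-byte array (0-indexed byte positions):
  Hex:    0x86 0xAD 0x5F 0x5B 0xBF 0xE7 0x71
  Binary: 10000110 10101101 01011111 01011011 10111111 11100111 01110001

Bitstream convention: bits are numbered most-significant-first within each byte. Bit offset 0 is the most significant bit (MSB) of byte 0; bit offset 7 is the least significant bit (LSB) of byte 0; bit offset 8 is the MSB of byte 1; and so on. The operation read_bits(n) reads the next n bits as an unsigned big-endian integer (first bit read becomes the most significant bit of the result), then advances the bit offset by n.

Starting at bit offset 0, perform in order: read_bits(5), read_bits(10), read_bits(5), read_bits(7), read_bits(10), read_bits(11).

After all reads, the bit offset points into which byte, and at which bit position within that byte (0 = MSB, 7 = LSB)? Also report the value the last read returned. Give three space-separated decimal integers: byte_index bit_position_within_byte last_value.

Answer: 6 0 2023

Derivation:
Read 1: bits[0:5] width=5 -> value=16 (bin 10000); offset now 5 = byte 0 bit 5; 51 bits remain
Read 2: bits[5:15] width=10 -> value=854 (bin 1101010110); offset now 15 = byte 1 bit 7; 41 bits remain
Read 3: bits[15:20] width=5 -> value=21 (bin 10101); offset now 20 = byte 2 bit 4; 36 bits remain
Read 4: bits[20:27] width=7 -> value=122 (bin 1111010); offset now 27 = byte 3 bit 3; 29 bits remain
Read 5: bits[27:37] width=10 -> value=887 (bin 1101110111); offset now 37 = byte 4 bit 5; 19 bits remain
Read 6: bits[37:48] width=11 -> value=2023 (bin 11111100111); offset now 48 = byte 6 bit 0; 8 bits remain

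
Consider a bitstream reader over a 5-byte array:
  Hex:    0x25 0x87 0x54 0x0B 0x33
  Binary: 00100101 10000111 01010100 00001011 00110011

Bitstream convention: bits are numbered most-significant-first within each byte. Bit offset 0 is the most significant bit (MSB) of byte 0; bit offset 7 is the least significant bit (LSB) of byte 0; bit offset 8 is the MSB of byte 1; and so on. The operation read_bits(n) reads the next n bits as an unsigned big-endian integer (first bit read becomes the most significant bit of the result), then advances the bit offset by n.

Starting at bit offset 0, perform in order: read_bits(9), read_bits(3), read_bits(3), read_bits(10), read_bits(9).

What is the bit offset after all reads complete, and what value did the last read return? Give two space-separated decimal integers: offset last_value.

Answer: 34 44

Derivation:
Read 1: bits[0:9] width=9 -> value=75 (bin 001001011); offset now 9 = byte 1 bit 1; 31 bits remain
Read 2: bits[9:12] width=3 -> value=0 (bin 000); offset now 12 = byte 1 bit 4; 28 bits remain
Read 3: bits[12:15] width=3 -> value=3 (bin 011); offset now 15 = byte 1 bit 7; 25 bits remain
Read 4: bits[15:25] width=10 -> value=680 (bin 1010101000); offset now 25 = byte 3 bit 1; 15 bits remain
Read 5: bits[25:34] width=9 -> value=44 (bin 000101100); offset now 34 = byte 4 bit 2; 6 bits remain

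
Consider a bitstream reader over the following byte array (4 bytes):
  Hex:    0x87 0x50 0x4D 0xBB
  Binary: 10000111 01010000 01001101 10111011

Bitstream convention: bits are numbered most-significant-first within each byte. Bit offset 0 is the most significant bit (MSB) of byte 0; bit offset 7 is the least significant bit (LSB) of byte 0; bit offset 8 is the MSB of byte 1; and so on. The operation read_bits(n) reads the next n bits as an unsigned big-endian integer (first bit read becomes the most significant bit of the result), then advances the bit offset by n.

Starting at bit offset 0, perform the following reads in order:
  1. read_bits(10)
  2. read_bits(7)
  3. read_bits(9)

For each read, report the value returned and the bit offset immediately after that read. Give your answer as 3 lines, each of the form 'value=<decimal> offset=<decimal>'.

Read 1: bits[0:10] width=10 -> value=541 (bin 1000011101); offset now 10 = byte 1 bit 2; 22 bits remain
Read 2: bits[10:17] width=7 -> value=32 (bin 0100000); offset now 17 = byte 2 bit 1; 15 bits remain
Read 3: bits[17:26] width=9 -> value=310 (bin 100110110); offset now 26 = byte 3 bit 2; 6 bits remain

Answer: value=541 offset=10
value=32 offset=17
value=310 offset=26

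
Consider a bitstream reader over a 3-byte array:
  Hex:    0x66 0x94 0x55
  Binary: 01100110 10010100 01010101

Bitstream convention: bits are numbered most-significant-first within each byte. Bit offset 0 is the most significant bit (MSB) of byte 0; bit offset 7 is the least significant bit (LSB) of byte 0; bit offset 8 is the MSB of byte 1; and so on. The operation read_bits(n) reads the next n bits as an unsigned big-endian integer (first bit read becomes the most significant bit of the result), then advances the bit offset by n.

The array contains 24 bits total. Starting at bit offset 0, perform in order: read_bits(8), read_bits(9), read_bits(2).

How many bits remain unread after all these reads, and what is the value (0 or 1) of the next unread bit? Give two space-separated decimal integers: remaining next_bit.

Read 1: bits[0:8] width=8 -> value=102 (bin 01100110); offset now 8 = byte 1 bit 0; 16 bits remain
Read 2: bits[8:17] width=9 -> value=296 (bin 100101000); offset now 17 = byte 2 bit 1; 7 bits remain
Read 3: bits[17:19] width=2 -> value=2 (bin 10); offset now 19 = byte 2 bit 3; 5 bits remain

Answer: 5 1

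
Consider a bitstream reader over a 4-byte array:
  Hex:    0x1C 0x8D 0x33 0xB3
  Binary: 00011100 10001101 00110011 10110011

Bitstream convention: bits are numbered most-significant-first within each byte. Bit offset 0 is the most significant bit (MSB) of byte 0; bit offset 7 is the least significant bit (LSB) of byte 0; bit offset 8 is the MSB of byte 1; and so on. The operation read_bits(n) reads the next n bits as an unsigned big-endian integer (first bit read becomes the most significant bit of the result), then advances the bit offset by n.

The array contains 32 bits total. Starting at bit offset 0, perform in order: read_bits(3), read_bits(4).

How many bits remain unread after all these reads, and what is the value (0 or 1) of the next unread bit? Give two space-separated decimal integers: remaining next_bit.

Read 1: bits[0:3] width=3 -> value=0 (bin 000); offset now 3 = byte 0 bit 3; 29 bits remain
Read 2: bits[3:7] width=4 -> value=14 (bin 1110); offset now 7 = byte 0 bit 7; 25 bits remain

Answer: 25 0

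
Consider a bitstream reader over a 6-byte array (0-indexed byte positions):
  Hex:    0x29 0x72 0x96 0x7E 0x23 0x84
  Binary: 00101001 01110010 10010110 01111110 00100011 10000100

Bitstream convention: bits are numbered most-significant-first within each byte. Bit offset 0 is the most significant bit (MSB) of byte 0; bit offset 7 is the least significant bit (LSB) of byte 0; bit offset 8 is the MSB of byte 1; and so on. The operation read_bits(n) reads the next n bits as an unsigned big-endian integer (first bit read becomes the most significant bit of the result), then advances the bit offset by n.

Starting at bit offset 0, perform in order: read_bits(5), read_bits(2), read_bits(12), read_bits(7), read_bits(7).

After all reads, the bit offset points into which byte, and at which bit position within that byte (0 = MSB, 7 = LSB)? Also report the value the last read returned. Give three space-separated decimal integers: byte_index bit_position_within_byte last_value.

Answer: 4 1 124

Derivation:
Read 1: bits[0:5] width=5 -> value=5 (bin 00101); offset now 5 = byte 0 bit 5; 43 bits remain
Read 2: bits[5:7] width=2 -> value=0 (bin 00); offset now 7 = byte 0 bit 7; 41 bits remain
Read 3: bits[7:19] width=12 -> value=2964 (bin 101110010100); offset now 19 = byte 2 bit 3; 29 bits remain
Read 4: bits[19:26] width=7 -> value=89 (bin 1011001); offset now 26 = byte 3 bit 2; 22 bits remain
Read 5: bits[26:33] width=7 -> value=124 (bin 1111100); offset now 33 = byte 4 bit 1; 15 bits remain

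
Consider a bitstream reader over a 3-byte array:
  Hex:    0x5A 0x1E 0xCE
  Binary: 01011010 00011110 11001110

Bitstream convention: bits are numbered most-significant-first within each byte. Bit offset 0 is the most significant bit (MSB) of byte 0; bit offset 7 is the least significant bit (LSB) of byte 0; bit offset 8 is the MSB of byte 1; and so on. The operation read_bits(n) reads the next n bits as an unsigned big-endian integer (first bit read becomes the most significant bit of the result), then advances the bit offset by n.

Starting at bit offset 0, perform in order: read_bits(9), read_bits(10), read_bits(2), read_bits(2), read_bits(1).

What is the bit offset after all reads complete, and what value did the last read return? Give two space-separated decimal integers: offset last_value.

Read 1: bits[0:9] width=9 -> value=180 (bin 010110100); offset now 9 = byte 1 bit 1; 15 bits remain
Read 2: bits[9:19] width=10 -> value=246 (bin 0011110110); offset now 19 = byte 2 bit 3; 5 bits remain
Read 3: bits[19:21] width=2 -> value=1 (bin 01); offset now 21 = byte 2 bit 5; 3 bits remain
Read 4: bits[21:23] width=2 -> value=3 (bin 11); offset now 23 = byte 2 bit 7; 1 bits remain
Read 5: bits[23:24] width=1 -> value=0 (bin 0); offset now 24 = byte 3 bit 0; 0 bits remain

Answer: 24 0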